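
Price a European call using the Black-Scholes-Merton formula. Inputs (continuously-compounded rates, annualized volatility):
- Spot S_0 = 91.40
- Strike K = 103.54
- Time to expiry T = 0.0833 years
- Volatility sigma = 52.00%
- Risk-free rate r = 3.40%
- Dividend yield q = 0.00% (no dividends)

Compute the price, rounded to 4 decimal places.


Answer: Price = 1.7126

Derivation:
d1 = (ln(S/K) + (r - q + 0.5*sigma^2) * T) / (sigma * sqrt(T)) = -0.73705626
d2 = d1 - sigma * sqrt(T) = -0.88713730
exp(-rT) = 0.99717181; exp(-qT) = 1.00000000
C = S_0 * exp(-qT) * N(d1) - K * exp(-rT) * N(d2)
N(d1) = 0.23054407; N(d2) = 0.18750249
C = 91.4000 * 1.00000000 * 0.23054407 - 103.5400 * 0.99717181 * 0.18750249 = 1.7126


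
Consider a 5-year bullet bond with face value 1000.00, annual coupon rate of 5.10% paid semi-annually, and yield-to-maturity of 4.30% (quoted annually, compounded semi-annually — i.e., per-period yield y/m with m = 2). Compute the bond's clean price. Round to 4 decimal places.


Answer: Price = 1035.6500

Derivation:
Coupon per period c = face * coupon_rate / m = 25.500000
Periods per year m = 2; per-period yield y/m = 0.021500
Number of cashflows N = 10
Cashflows (t years, CF_t, discount factor 1/(1+y/m)^(m*t), PV):
  t = 0.5000: CF_t = 25.500000, DF = 0.978953, PV = 24.963289
  t = 1.0000: CF_t = 25.500000, DF = 0.958348, PV = 24.437875
  t = 1.5000: CF_t = 25.500000, DF = 0.938177, PV = 23.923519
  t = 2.0000: CF_t = 25.500000, DF = 0.918431, PV = 23.419990
  t = 2.5000: CF_t = 25.500000, DF = 0.899100, PV = 22.927058
  t = 3.0000: CF_t = 25.500000, DF = 0.880177, PV = 22.444501
  t = 3.5000: CF_t = 25.500000, DF = 0.861651, PV = 21.972101
  t = 4.0000: CF_t = 25.500000, DF = 0.843515, PV = 21.509644
  t = 4.5000: CF_t = 25.500000, DF = 0.825762, PV = 21.056920
  t = 5.0000: CF_t = 1025.500000, DF = 0.808381, PV = 828.995084
Price P = sum_t PV_t = 1035.649980


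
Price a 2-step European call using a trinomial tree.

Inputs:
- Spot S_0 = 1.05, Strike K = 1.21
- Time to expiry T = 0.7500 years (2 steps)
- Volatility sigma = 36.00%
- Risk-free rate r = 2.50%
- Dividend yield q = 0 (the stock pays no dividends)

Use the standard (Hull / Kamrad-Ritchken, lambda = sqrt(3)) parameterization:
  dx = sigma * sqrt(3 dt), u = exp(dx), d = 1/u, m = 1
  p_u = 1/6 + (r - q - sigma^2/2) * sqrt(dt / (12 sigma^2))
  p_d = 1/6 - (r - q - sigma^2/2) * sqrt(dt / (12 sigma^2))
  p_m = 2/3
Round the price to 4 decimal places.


dt = T/N = 0.375000; dx = sigma*sqrt(3*dt) = 0.381838
u = exp(dx) = 1.464974; d = 1/u = 0.682606
p_u = 0.147123, p_m = 0.666667, p_d = 0.186210
Discount per step: exp(-r*dt) = 0.990669
Stock lattice S(k, j) with j the centered position index:
  k=0: S(0,+0) = 1.0500
  k=1: S(1,-1) = 0.7167; S(1,+0) = 1.0500; S(1,+1) = 1.5382
  k=2: S(2,-2) = 0.4892; S(2,-1) = 0.7167; S(2,+0) = 1.0500; S(2,+1) = 1.5382; S(2,+2) = 2.2535
Terminal payoffs V(N, j) = max(S_T - K, 0):
  V(2,-2) = 0.000000; V(2,-1) = 0.000000; V(2,+0) = 0.000000; V(2,+1) = 0.328223; V(2,+2) = 1.043457
Backward induction: V(k, j) = exp(-r*dt) * [p_u * V(k+1, j+1) + p_m * V(k+1, j) + p_d * V(k+1, j-1)]
  V(1,-1) = exp(-r*dt) * [p_u*0.000000 + p_m*0.000000 + p_d*0.000000] = 0.000000
  V(1,+0) = exp(-r*dt) * [p_u*0.328223 + p_m*0.000000 + p_d*0.000000] = 0.047839
  V(1,+1) = exp(-r*dt) * [p_u*1.043457 + p_m*0.328223 + p_d*0.000000] = 0.368858
  V(0,+0) = exp(-r*dt) * [p_u*0.368858 + p_m*0.047839 + p_d*0.000000] = 0.085356

Answer: Price = V(0,0) = 0.0854


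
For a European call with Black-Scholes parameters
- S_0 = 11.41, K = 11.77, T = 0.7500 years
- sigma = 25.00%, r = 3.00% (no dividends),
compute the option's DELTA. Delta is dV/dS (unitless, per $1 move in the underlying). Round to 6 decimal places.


d1 = 0.0686988744; d2 = -0.1478074766
phi(d1) = 0.3980019792; exp(-qT) = 1.0000000000; exp(-rT) = 0.9777512372
N(d1) = 0.5273853429
Delta = exp(-qT) * N(d1) = 1.0000000000 * 0.5273853429 = 0.527385

Answer: Delta = 0.527385


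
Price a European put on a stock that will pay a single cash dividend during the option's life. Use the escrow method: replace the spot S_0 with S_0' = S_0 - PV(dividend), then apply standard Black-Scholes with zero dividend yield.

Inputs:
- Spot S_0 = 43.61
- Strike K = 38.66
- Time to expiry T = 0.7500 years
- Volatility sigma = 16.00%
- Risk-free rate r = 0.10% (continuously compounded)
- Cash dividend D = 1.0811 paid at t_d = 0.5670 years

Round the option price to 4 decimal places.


Answer: Price = 0.8098

Derivation:
PV(D) = D * exp(-r * t_d) = 1.0811 * 0.99943316 = 1.08048719
S_0' = S_0 - PV(D) = 43.6100 - 1.08048719 = 42.52951281
d1 = (ln(S_0'/K) + (r + sigma^2/2)*T) / (sigma*sqrt(T)) = 0.76313278
d2 = d1 - sigma*sqrt(T) = 0.62456872
exp(-rT) = 0.99925028
N(-d1) = 0.22269211; N(-d2) = 0.26612708
P = K * exp(-rT) * N(-d2) - S_0' * N(-d1) = 38.6600 * 0.99925028 * 0.26612708 - 42.52951281 * 0.22269211 = 0.8098


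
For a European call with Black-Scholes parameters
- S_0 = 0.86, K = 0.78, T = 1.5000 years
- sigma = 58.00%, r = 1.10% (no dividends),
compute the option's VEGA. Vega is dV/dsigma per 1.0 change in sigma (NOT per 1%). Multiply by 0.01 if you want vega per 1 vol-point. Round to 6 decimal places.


Answer: Vega = 0.367849

Derivation:
d1 = 0.5158547543; d2 = -0.1944972711
phi(d1) = 0.3492415077; exp(-qT) = 1.0000000000; exp(-rT) = 0.9836353794
Vega = S * exp(-qT) * phi(d1) * sqrt(T) = 0.8600 * 1.0000000000 * 0.3492415077 * 1.2247448714 = 0.367849


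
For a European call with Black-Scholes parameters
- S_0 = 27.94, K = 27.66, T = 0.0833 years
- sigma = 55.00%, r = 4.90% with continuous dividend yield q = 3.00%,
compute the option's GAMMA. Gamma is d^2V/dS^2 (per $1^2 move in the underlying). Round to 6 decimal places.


Answer: Gamma = 0.088684

Derivation:
d1 = 0.1527902155; d2 = -0.0059493511
phi(d1) = 0.3943127282; exp(-qT) = 0.9975041199; exp(-rT) = 0.9959266188
Gamma = exp(-qT) * phi(d1) / (S * sigma * sqrt(T)) = 0.9975041199 * 0.3943127282 / (27.9400 * 0.5500 * 0.2886173938) = 0.088684


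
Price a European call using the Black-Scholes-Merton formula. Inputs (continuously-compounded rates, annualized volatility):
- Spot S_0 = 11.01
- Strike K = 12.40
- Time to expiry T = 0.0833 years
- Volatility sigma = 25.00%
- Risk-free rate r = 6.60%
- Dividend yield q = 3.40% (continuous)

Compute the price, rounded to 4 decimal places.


d1 = (ln(S/K) + (r - q + 0.5*sigma^2) * T) / (sigma * sqrt(T)) = -1.57473249
d2 = d1 - sigma * sqrt(T) = -1.64688684
exp(-rT) = 0.99451729; exp(-qT) = 0.99717181
C = S_0 * exp(-qT) * N(d1) - K * exp(-rT) * N(d2)
N(d1) = 0.05765910; N(d2) = 0.04979065
C = 11.0100 * 0.99717181 * 0.05765910 - 12.4000 * 0.99451729 * 0.04979065 = 0.0190

Answer: Price = 0.0190


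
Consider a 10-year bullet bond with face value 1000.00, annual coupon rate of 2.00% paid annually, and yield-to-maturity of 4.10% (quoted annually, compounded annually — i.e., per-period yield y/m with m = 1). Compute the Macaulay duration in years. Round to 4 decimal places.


Answer: Macaulay duration = 9.0612 years

Derivation:
Coupon per period c = face * coupon_rate / m = 20.000000
Periods per year m = 1; per-period yield y/m = 0.041000
Number of cashflows N = 10
Cashflows (t years, CF_t, discount factor 1/(1+y/m)^(m*t), PV):
  t = 1.0000: CF_t = 20.000000, DF = 0.960615, PV = 19.212296
  t = 2.0000: CF_t = 20.000000, DF = 0.922781, PV = 18.455616
  t = 3.0000: CF_t = 20.000000, DF = 0.886437, PV = 17.728737
  t = 4.0000: CF_t = 20.000000, DF = 0.851524, PV = 17.030487
  t = 5.0000: CF_t = 20.000000, DF = 0.817987, PV = 16.359738
  t = 6.0000: CF_t = 20.000000, DF = 0.785770, PV = 15.715406
  t = 7.0000: CF_t = 20.000000, DF = 0.754823, PV = 15.096452
  t = 8.0000: CF_t = 20.000000, DF = 0.725094, PV = 14.501875
  t = 9.0000: CF_t = 20.000000, DF = 0.696536, PV = 13.930716
  t = 10.0000: CF_t = 1020.000000, DF = 0.669103, PV = 682.484632
Price P = sum_t PV_t = 830.515956
Macaulay numerator sum_t t * PV_t:
  t * PV_t at t = 1.0000: 19.212296
  t * PV_t at t = 2.0000: 36.911231
  t * PV_t at t = 3.0000: 53.186212
  t * PV_t at t = 4.0000: 68.121950
  t * PV_t at t = 5.0000: 81.798691
  t * PV_t at t = 6.0000: 94.292439
  t * PV_t at t = 7.0000: 105.675164
  t * PV_t at t = 8.0000: 116.015001
  t * PV_t at t = 9.0000: 125.376442
  t * PV_t at t = 10.0000: 6824.846322
Macaulay duration D = (sum_t t * PV_t) / P = 7525.435747 / 830.515956 = 9.061157


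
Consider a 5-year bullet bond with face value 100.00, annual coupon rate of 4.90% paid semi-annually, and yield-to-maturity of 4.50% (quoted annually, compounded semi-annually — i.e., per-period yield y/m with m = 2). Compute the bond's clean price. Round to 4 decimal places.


Coupon per period c = face * coupon_rate / m = 2.450000
Periods per year m = 2; per-period yield y/m = 0.022500
Number of cashflows N = 10
Cashflows (t years, CF_t, discount factor 1/(1+y/m)^(m*t), PV):
  t = 0.5000: CF_t = 2.450000, DF = 0.977995, PV = 2.396088
  t = 1.0000: CF_t = 2.450000, DF = 0.956474, PV = 2.343362
  t = 1.5000: CF_t = 2.450000, DF = 0.935427, PV = 2.291797
  t = 2.0000: CF_t = 2.450000, DF = 0.914843, PV = 2.241366
  t = 2.5000: CF_t = 2.450000, DF = 0.894712, PV = 2.192045
  t = 3.0000: CF_t = 2.450000, DF = 0.875024, PV = 2.143809
  t = 3.5000: CF_t = 2.450000, DF = 0.855769, PV = 2.096635
  t = 4.0000: CF_t = 2.450000, DF = 0.836938, PV = 2.050499
  t = 4.5000: CF_t = 2.450000, DF = 0.818522, PV = 2.005378
  t = 5.0000: CF_t = 102.450000, DF = 0.800510, PV = 82.012263
Price P = sum_t PV_t = 101.773243

Answer: Price = 101.7732


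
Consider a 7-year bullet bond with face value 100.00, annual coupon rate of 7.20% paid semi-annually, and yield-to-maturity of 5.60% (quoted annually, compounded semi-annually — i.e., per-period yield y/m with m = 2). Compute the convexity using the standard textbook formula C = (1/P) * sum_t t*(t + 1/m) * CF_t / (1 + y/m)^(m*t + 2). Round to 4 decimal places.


Answer: Convexity = 37.4318

Derivation:
Coupon per period c = face * coupon_rate / m = 3.600000
Periods per year m = 2; per-period yield y/m = 0.028000
Number of cashflows N = 14
Cashflows (t years, CF_t, discount factor 1/(1+y/m)^(m*t), PV):
  t = 0.5000: CF_t = 3.600000, DF = 0.972763, PV = 3.501946
  t = 1.0000: CF_t = 3.600000, DF = 0.946267, PV = 3.406562
  t = 1.5000: CF_t = 3.600000, DF = 0.920493, PV = 3.313776
  t = 2.0000: CF_t = 3.600000, DF = 0.895422, PV = 3.223518
  t = 2.5000: CF_t = 3.600000, DF = 0.871033, PV = 3.135717
  t = 3.0000: CF_t = 3.600000, DF = 0.847308, PV = 3.050309
  t = 3.5000: CF_t = 3.600000, DF = 0.824230, PV = 2.967226
  t = 4.0000: CF_t = 3.600000, DF = 0.801780, PV = 2.886407
  t = 4.5000: CF_t = 3.600000, DF = 0.779941, PV = 2.807789
  t = 5.0000: CF_t = 3.600000, DF = 0.758698, PV = 2.731312
  t = 5.5000: CF_t = 3.600000, DF = 0.738033, PV = 2.656919
  t = 6.0000: CF_t = 3.600000, DF = 0.717931, PV = 2.584551
  t = 6.5000: CF_t = 3.600000, DF = 0.698376, PV = 2.514155
  t = 7.0000: CF_t = 103.600000, DF = 0.679354, PV = 70.381116
Price P = sum_t PV_t = 109.161303
Convexity numerator sum_t t*(t + 1/m) * CF_t / (1+y/m)^(m*t + 2):
  t = 0.5000: term = 1.656888
  t = 1.0000: term = 4.835276
  t = 1.5000: term = 9.407152
  t = 2.0000: term = 15.251544
  t = 2.5000: term = 22.254199
  t = 3.0000: term = 30.307275
  t = 3.5000: term = 39.309046
  t = 4.0000: term = 49.163621
  t = 4.5000: term = 59.780667
  t = 5.0000: term = 71.075156
  t = 5.5000: term = 82.967108
  t = 6.0000: term = 95.381358
  t = 6.5000: term = 108.247326
  t = 7.0000: term = 3496.465314
Convexity = (1/P) * sum = 4086.101930 / 109.161303 = 37.431781


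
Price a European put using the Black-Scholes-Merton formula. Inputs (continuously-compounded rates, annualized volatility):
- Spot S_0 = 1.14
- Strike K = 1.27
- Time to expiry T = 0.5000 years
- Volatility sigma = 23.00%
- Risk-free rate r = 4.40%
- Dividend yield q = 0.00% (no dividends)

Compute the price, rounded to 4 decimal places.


d1 = (ln(S/K) + (r - q + 0.5*sigma^2) * T) / (sigma * sqrt(T)) = -0.44740576
d2 = d1 - sigma * sqrt(T) = -0.61004032
exp(-rT) = 0.97824024; exp(-qT) = 1.00000000
P = K * exp(-rT) * N(-d2) - S_0 * exp(-qT) * N(-d1)
N(-d1) = 0.67270894; N(-d2) = 0.72908245
P = 1.2700 * 0.97824024 * 0.72908245 - 1.1400 * 1.00000000 * 0.67270894 = 0.1389

Answer: Price = 0.1389


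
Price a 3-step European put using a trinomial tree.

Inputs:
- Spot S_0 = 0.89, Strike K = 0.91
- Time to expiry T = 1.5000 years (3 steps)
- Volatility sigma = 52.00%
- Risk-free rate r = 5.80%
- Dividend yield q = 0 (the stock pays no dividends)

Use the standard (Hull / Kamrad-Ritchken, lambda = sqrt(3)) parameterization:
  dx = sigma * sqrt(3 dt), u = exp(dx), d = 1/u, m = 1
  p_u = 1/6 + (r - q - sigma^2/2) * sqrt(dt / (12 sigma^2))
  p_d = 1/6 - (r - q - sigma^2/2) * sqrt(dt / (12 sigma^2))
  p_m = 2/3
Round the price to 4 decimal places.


dt = T/N = 0.500000; dx = sigma*sqrt(3*dt) = 0.636867
u = exp(dx) = 1.890549; d = 1/u = 0.528947
p_u = 0.136362, p_m = 0.666667, p_d = 0.196971
Discount per step: exp(-r*dt) = 0.971416
Stock lattice S(k, j) with j the centered position index:
  k=0: S(0,+0) = 0.8900
  k=1: S(1,-1) = 0.4708; S(1,+0) = 0.8900; S(1,+1) = 1.6826
  k=2: S(2,-2) = 0.2490; S(2,-1) = 0.4708; S(2,+0) = 0.8900; S(2,+1) = 1.6826; S(2,+2) = 3.1810
  k=3: S(3,-3) = 0.1317; S(3,-2) = 0.2490; S(3,-1) = 0.4708; S(3,+0) = 0.8900; S(3,+1) = 1.6826; S(3,+2) = 3.1810; S(3,+3) = 6.0139
Terminal payoffs V(N, j) = max(K - S_T, 0):
  V(3,-3) = 0.778288; V(3,-2) = 0.660992; V(3,-1) = 0.439237; V(3,+0) = 0.020000; V(3,+1) = 0.000000; V(3,+2) = 0.000000; V(3,+3) = 0.000000
Backward induction: V(k, j) = exp(-r*dt) * [p_u * V(k+1, j+1) + p_m * V(k+1, j) + p_d * V(k+1, j-1)]
  V(2,-2) = exp(-r*dt) * [p_u*0.439237 + p_m*0.660992 + p_d*0.778288] = 0.635167
  V(2,-1) = exp(-r*dt) * [p_u*0.020000 + p_m*0.439237 + p_d*0.660992] = 0.413579
  V(2,+0) = exp(-r*dt) * [p_u*0.000000 + p_m*0.020000 + p_d*0.439237] = 0.096996
  V(2,+1) = exp(-r*dt) * [p_u*0.000000 + p_m*0.000000 + p_d*0.020000] = 0.003827
  V(2,+2) = exp(-r*dt) * [p_u*0.000000 + p_m*0.000000 + p_d*0.000000] = 0.000000
  V(1,-1) = exp(-r*dt) * [p_u*0.096996 + p_m*0.413579 + p_d*0.635167] = 0.402220
  V(1,+0) = exp(-r*dt) * [p_u*0.003827 + p_m*0.096996 + p_d*0.413579] = 0.142458
  V(1,+1) = exp(-r*dt) * [p_u*0.000000 + p_m*0.003827 + p_d*0.096996] = 0.021038
  V(0,+0) = exp(-r*dt) * [p_u*0.021038 + p_m*0.142458 + p_d*0.402220] = 0.172005

Answer: Price = V(0,0) = 0.1720


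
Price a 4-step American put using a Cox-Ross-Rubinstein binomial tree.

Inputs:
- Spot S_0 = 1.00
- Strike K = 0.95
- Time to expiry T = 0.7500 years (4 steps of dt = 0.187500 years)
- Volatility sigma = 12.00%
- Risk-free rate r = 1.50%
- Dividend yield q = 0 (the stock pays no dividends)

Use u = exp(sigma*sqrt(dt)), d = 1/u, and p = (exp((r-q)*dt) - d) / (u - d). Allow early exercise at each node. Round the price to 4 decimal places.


dt = T/N = 0.187500
u = exp(sigma*sqrt(dt)) = 1.053335; d = 1/u = 0.949365
p = (exp((r-q)*dt) - d) / (u - d) = 0.514102
Discount per step: exp(-r*dt) = 0.997191
Stock lattice S(k, i) with i counting down-moves:
  k=0: S(0,0) = 1.0000
  k=1: S(1,0) = 1.0533; S(1,1) = 0.9494
  k=2: S(2,0) = 1.1095; S(2,1) = 1.0000; S(2,2) = 0.9013
  k=3: S(3,0) = 1.1687; S(3,1) = 1.0533; S(3,2) = 0.9494; S(3,3) = 0.8557
  k=4: S(4,0) = 1.2310; S(4,1) = 1.1095; S(4,2) = 1.0000; S(4,3) = 0.9013; S(4,4) = 0.8123
Terminal payoffs V(N, i) = max(K - S_T, 0):
  V(4,0) = 0.000000; V(4,1) = 0.000000; V(4,2) = 0.000000; V(4,3) = 0.048705; V(4,4) = 0.137668
Backward induction: V(k, i) = exp(-r*dt) * [p * V(k+1, i) + (1-p) * V(k+1, i+1)]; then take max(V_cont, immediate exercise) for American.
  V(3,0) = exp(-r*dt) * [p*0.000000 + (1-p)*0.000000] = 0.000000; exercise = 0.000000; V(3,0) = max -> 0.000000
  V(3,1) = exp(-r*dt) * [p*0.000000 + (1-p)*0.000000] = 0.000000; exercise = 0.000000; V(3,1) = max -> 0.000000
  V(3,2) = exp(-r*dt) * [p*0.000000 + (1-p)*0.048705] = 0.023599; exercise = 0.000635; V(3,2) = max -> 0.023599
  V(3,3) = exp(-r*dt) * [p*0.048705 + (1-p)*0.137668] = 0.091674; exercise = 0.094342; V(3,3) = max -> 0.094342
  V(2,0) = exp(-r*dt) * [p*0.000000 + (1-p)*0.000000] = 0.000000; exercise = 0.000000; V(2,0) = max -> 0.000000
  V(2,1) = exp(-r*dt) * [p*0.000000 + (1-p)*0.023599] = 0.011435; exercise = 0.000000; V(2,1) = max -> 0.011435
  V(2,2) = exp(-r*dt) * [p*0.023599 + (1-p)*0.094342] = 0.057810; exercise = 0.048705; V(2,2) = max -> 0.057810
  V(1,0) = exp(-r*dt) * [p*0.000000 + (1-p)*0.011435] = 0.005540; exercise = 0.000000; V(1,0) = max -> 0.005540
  V(1,1) = exp(-r*dt) * [p*0.011435 + (1-p)*0.057810] = 0.033873; exercise = 0.000635; V(1,1) = max -> 0.033873
  V(0,0) = exp(-r*dt) * [p*0.005540 + (1-p)*0.033873] = 0.019253; exercise = 0.000000; V(0,0) = max -> 0.019253

Answer: Price = V(0,0) = 0.0193


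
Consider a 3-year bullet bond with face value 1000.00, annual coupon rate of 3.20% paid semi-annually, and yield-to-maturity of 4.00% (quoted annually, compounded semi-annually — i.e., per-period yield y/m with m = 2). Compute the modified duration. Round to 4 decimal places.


Coupon per period c = face * coupon_rate / m = 16.000000
Periods per year m = 2; per-period yield y/m = 0.020000
Number of cashflows N = 6
Cashflows (t years, CF_t, discount factor 1/(1+y/m)^(m*t), PV):
  t = 0.5000: CF_t = 16.000000, DF = 0.980392, PV = 15.686275
  t = 1.0000: CF_t = 16.000000, DF = 0.961169, PV = 15.378700
  t = 1.5000: CF_t = 16.000000, DF = 0.942322, PV = 15.077157
  t = 2.0000: CF_t = 16.000000, DF = 0.923845, PV = 14.781527
  t = 2.5000: CF_t = 16.000000, DF = 0.905731, PV = 14.491693
  t = 3.0000: CF_t = 1016.000000, DF = 0.887971, PV = 902.178924
Price P = sum_t PV_t = 977.594276
First compute Macaulay numerator sum_t t * PV_t:
  t * PV_t at t = 0.5000: 7.843137
  t * PV_t at t = 1.0000: 15.378700
  t * PV_t at t = 1.5000: 22.615736
  t * PV_t at t = 2.0000: 29.563054
  t * PV_t at t = 2.5000: 36.229232
  t * PV_t at t = 3.0000: 2706.536773
Macaulay duration D = 2818.166633 / 977.594276 = 2.882757
Modified duration = D / (1 + y/m) = 2.882757 / (1 + 0.020000) = 2.826232

Answer: Modified duration = 2.8262


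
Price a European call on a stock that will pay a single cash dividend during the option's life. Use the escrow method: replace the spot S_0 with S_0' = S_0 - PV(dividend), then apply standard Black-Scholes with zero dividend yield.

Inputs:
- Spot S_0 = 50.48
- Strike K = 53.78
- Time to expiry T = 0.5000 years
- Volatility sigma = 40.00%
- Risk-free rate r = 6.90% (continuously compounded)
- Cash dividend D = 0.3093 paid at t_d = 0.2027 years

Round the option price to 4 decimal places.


PV(D) = D * exp(-r * t_d) = 0.3093 * 0.98611105 = 0.30500415
S_0' = S_0 - PV(D) = 50.4800 - 0.30500415 = 50.17499585
d1 = (ln(S_0'/K) + (r + sigma^2/2)*T) / (sigma*sqrt(T)) = 0.01808483
d2 = d1 - sigma*sqrt(T) = -0.26475789
exp(-rT) = 0.96608834
N(d1) = 0.50721441; N(d2) = 0.39559799
C = S_0' * N(d1) - K * exp(-rT) * N(d2) = 50.17499585 * 0.50721441 - 53.7800 * 0.96608834 * 0.39559799 = 4.8957

Answer: Price = 4.8957


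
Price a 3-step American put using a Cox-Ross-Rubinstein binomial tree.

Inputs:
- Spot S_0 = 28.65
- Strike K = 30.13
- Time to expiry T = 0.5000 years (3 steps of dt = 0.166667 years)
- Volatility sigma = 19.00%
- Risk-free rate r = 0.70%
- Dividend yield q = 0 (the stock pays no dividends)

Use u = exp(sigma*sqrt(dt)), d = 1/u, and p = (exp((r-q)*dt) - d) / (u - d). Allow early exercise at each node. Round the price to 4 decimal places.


dt = T/N = 0.166667
u = exp(sigma*sqrt(dt)) = 1.080655; d = 1/u = 0.925365
p = (exp((r-q)*dt) - d) / (u - d) = 0.488135
Discount per step: exp(-r*dt) = 0.998834
Stock lattice S(k, i) with i counting down-moves:
  k=0: S(0,0) = 28.6500
  k=1: S(1,0) = 30.9608; S(1,1) = 26.5117
  k=2: S(2,0) = 33.4579; S(2,1) = 28.6500; S(2,2) = 24.5330
  k=3: S(3,0) = 36.1564; S(3,1) = 30.9608; S(3,2) = 26.5117; S(3,3) = 22.7020
Terminal payoffs V(N, i) = max(K - S_T, 0):
  V(3,0) = 0.000000; V(3,1) = 0.000000; V(3,2) = 3.618297; V(3,3) = 7.428025
Backward induction: V(k, i) = exp(-r*dt) * [p * V(k+1, i) + (1-p) * V(k+1, i+1)]; then take max(V_cont, immediate exercise) for American.
  V(2,0) = exp(-r*dt) * [p*0.000000 + (1-p)*0.000000] = 0.000000; exercise = 0.000000; V(2,0) = max -> 0.000000
  V(2,1) = exp(-r*dt) * [p*0.000000 + (1-p)*3.618297] = 1.849919; exercise = 1.480000; V(2,1) = max -> 1.849919
  V(2,2) = exp(-r*dt) * [p*3.618297 + (1-p)*7.428025] = 5.561870; exercise = 5.597001; V(2,2) = max -> 5.597001
  V(1,0) = exp(-r*dt) * [p*0.000000 + (1-p)*1.849919] = 0.945805; exercise = 0.000000; V(1,0) = max -> 0.945805
  V(1,1) = exp(-r*dt) * [p*1.849919 + (1-p)*5.597001] = 3.763526; exercise = 3.618297; V(1,1) = max -> 3.763526
  V(0,0) = exp(-r*dt) * [p*0.945805 + (1-p)*3.763526] = 2.385313; exercise = 1.480000; V(0,0) = max -> 2.385313

Answer: Price = V(0,0) = 2.3853


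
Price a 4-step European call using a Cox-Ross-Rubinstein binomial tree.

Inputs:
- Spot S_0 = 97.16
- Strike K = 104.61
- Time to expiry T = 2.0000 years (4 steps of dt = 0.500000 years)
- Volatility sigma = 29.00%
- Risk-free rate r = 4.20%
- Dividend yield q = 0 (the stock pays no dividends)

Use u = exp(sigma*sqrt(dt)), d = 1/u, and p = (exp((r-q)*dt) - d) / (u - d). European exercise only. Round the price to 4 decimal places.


dt = T/N = 0.500000
u = exp(sigma*sqrt(dt)) = 1.227600; d = 1/u = 0.814598
p = (exp((r-q)*dt) - d) / (u - d) = 0.500298
Discount per step: exp(-r*dt) = 0.979219
Stock lattice S(k, i) with i counting down-moves:
  k=0: S(0,0) = 97.1600
  k=1: S(1,0) = 119.2736; S(1,1) = 79.1463
  k=2: S(2,0) = 146.4203; S(2,1) = 97.1600; S(2,2) = 64.4724
  k=3: S(3,0) = 179.7455; S(3,1) = 119.2736; S(3,2) = 79.1463; S(3,3) = 52.5191
  k=4: S(4,0) = 220.6556; S(4,1) = 146.4203; S(4,2) = 97.1600; S(4,3) = 64.4724; S(4,4) = 42.7819
Terminal payoffs V(N, i) = max(S_T - K, 0):
  V(4,0) = 116.045568; V(4,1) = 41.810268; V(4,2) = 0.000000; V(4,3) = 0.000000; V(4,4) = 0.000000
Backward induction: V(k, i) = exp(-r*dt) * [p * V(k+1, i) + (1-p) * V(k+1, i+1)].
  V(3,0) = exp(-r*dt) * [p*116.045568 + (1-p)*41.810268] = 77.309412
  V(3,1) = exp(-r*dt) * [p*41.810268 + (1-p)*0.000000] = 20.482924
  V(3,2) = exp(-r*dt) * [p*0.000000 + (1-p)*0.000000] = 0.000000
  V(3,3) = exp(-r*dt) * [p*0.000000 + (1-p)*0.000000] = 0.000000
  V(2,0) = exp(-r*dt) * [p*77.309412 + (1-p)*20.482924] = 47.896664
  V(2,1) = exp(-r*dt) * [p*20.482924 + (1-p)*0.000000] = 10.034621
  V(2,2) = exp(-r*dt) * [p*0.000000 + (1-p)*0.000000] = 0.000000
  V(1,0) = exp(-r*dt) * [p*47.896664 + (1-p)*10.034621] = 28.374772
  V(1,1) = exp(-r*dt) * [p*10.034621 + (1-p)*0.000000] = 4.915978
  V(0,0) = exp(-r*dt) * [p*28.374772 + (1-p)*4.915978] = 16.306324

Answer: Price = V(0,0) = 16.3063


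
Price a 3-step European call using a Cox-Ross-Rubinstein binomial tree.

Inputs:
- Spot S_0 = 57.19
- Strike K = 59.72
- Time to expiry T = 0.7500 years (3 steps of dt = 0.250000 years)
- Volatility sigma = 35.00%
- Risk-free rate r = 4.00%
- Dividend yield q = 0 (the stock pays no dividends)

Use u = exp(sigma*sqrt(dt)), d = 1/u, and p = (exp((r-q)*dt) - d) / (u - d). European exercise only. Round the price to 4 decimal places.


Answer: Price = V(0,0) = 7.0545

Derivation:
dt = T/N = 0.250000
u = exp(sigma*sqrt(dt)) = 1.191246; d = 1/u = 0.839457
p = (exp((r-q)*dt) - d) / (u - d) = 0.484930
Discount per step: exp(-r*dt) = 0.990050
Stock lattice S(k, i) with i counting down-moves:
  k=0: S(0,0) = 57.1900
  k=1: S(1,0) = 68.1274; S(1,1) = 48.0085
  k=2: S(2,0) = 81.1565; S(2,1) = 57.1900; S(2,2) = 40.3011
  k=3: S(3,0) = 96.6773; S(3,1) = 68.1274; S(3,2) = 48.0085; S(3,3) = 33.8311
Terminal payoffs V(N, i) = max(S_T - K, 0):
  V(3,0) = 36.957342; V(3,1) = 8.407371; V(3,2) = 0.000000; V(3,3) = 0.000000
Backward induction: V(k, i) = exp(-r*dt) * [p * V(k+1, i) + (1-p) * V(k+1, i+1)].
  V(2,0) = exp(-r*dt) * [p*36.957342 + (1-p)*8.407371] = 22.030697
  V(2,1) = exp(-r*dt) * [p*8.407371 + (1-p)*0.000000] = 4.036420
  V(2,2) = exp(-r*dt) * [p*0.000000 + (1-p)*0.000000] = 0.000000
  V(1,0) = exp(-r*dt) * [p*22.030697 + (1-p)*4.036420] = 12.635398
  V(1,1) = exp(-r*dt) * [p*4.036420 + (1-p)*0.000000] = 1.937905
  V(0,0) = exp(-r*dt) * [p*12.635398 + (1-p)*1.937905] = 7.054541


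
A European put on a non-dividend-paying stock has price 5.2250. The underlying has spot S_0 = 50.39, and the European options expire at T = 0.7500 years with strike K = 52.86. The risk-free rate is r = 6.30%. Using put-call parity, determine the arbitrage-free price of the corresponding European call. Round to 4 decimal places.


Answer: Call price = 5.1945

Derivation:
Put-call parity: C - P = S_0 * exp(-qT) - K * exp(-rT).
S_0 * exp(-qT) = 50.3900 * 1.00000000 = 50.39000000
K * exp(-rT) = 52.8600 * 0.95384891 = 50.42045315
C = P + S*exp(-qT) - K*exp(-rT)
C = 5.2250 + 50.39000000 - 50.42045315 = 5.1945


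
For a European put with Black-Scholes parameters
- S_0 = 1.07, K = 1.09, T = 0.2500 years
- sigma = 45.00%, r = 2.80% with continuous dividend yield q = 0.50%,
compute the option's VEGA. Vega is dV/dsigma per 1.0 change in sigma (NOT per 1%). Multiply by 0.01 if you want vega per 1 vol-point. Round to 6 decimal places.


d1 = 0.0557486766; d2 = -0.1692513234
phi(d1) = 0.3983228225; exp(-qT) = 0.9987507809; exp(-rT) = 0.9930244429
Vega = S * exp(-qT) * phi(d1) * sqrt(T) = 1.0700 * 0.9987507809 * 0.3983228225 * 0.5000000000 = 0.212836

Answer: Vega = 0.212836


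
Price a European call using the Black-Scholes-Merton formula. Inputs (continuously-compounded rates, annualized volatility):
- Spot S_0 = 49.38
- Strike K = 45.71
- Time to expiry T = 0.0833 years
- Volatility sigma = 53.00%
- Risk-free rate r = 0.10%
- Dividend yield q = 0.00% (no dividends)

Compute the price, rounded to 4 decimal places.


Answer: Price = 5.0970

Derivation:
d1 = (ln(S/K) + (r - q + 0.5*sigma^2) * T) / (sigma * sqrt(T)) = 0.58189707
d2 = d1 - sigma * sqrt(T) = 0.42892985
exp(-rT) = 0.99991670; exp(-qT) = 1.00000000
C = S_0 * exp(-qT) * N(d1) - K * exp(-rT) * N(d2)
N(d1) = 0.71968199; N(d2) = 0.66601286
C = 49.3800 * 1.00000000 * 0.71968199 - 45.7100 * 0.99991670 * 0.66601286 = 5.0970


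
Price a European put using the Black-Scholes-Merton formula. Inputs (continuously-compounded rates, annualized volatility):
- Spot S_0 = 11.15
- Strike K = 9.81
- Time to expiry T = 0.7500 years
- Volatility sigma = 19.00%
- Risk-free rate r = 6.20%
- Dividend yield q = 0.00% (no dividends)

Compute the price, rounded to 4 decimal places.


d1 = (ln(S/K) + (r - q + 0.5*sigma^2) * T) / (sigma * sqrt(T)) = 1.14299992
d2 = d1 - sigma * sqrt(T) = 0.97845510
exp(-rT) = 0.95456456; exp(-qT) = 1.00000000
P = K * exp(-rT) * N(-d2) - S_0 * exp(-qT) * N(-d1)
N(-d1) = 0.12651931; N(-d2) = 0.16392464
P = 9.8100 * 0.95456456 * 0.16392464 - 11.1500 * 1.00000000 * 0.12651931 = 0.1243

Answer: Price = 0.1243


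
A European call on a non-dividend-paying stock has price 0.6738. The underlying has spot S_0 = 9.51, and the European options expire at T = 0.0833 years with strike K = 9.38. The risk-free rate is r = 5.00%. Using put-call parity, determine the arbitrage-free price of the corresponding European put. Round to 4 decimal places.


Put-call parity: C - P = S_0 * exp(-qT) - K * exp(-rT).
S_0 * exp(-qT) = 9.5100 * 1.00000000 = 9.51000000
K * exp(-rT) = 9.3800 * 0.99584366 = 9.34101355
P = C - S*exp(-qT) + K*exp(-rT)
P = 0.6738 - 9.51000000 + 9.34101355 = 0.5048

Answer: Put price = 0.5048


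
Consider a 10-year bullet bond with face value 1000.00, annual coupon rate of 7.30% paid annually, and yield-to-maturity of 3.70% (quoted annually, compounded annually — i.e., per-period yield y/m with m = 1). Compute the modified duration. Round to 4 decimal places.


Answer: Modified duration = 7.4976

Derivation:
Coupon per period c = face * coupon_rate / m = 73.000000
Periods per year m = 1; per-period yield y/m = 0.037000
Number of cashflows N = 10
Cashflows (t years, CF_t, discount factor 1/(1+y/m)^(m*t), PV):
  t = 1.0000: CF_t = 73.000000, DF = 0.964320, PV = 70.395371
  t = 2.0000: CF_t = 73.000000, DF = 0.929913, PV = 67.883675
  t = 3.0000: CF_t = 73.000000, DF = 0.896734, PV = 65.461596
  t = 4.0000: CF_t = 73.000000, DF = 0.864739, PV = 63.125937
  t = 5.0000: CF_t = 73.000000, DF = 0.833885, PV = 60.873613
  t = 6.0000: CF_t = 73.000000, DF = 0.804132, PV = 58.701652
  t = 7.0000: CF_t = 73.000000, DF = 0.775441, PV = 56.607186
  t = 8.0000: CF_t = 73.000000, DF = 0.747773, PV = 54.587450
  t = 9.0000: CF_t = 73.000000, DF = 0.721093, PV = 52.639778
  t = 10.0000: CF_t = 1073.000000, DF = 0.695364, PV = 746.125973
Price P = sum_t PV_t = 1296.402231
First compute Macaulay numerator sum_t t * PV_t:
  t * PV_t at t = 1.0000: 70.395371
  t * PV_t at t = 2.0000: 135.767351
  t * PV_t at t = 3.0000: 196.384789
  t * PV_t at t = 4.0000: 252.503746
  t * PV_t at t = 5.0000: 304.368064
  t * PV_t at t = 6.0000: 352.209911
  t * PV_t at t = 7.0000: 396.250301
  t * PV_t at t = 8.0000: 436.699602
  t * PV_t at t = 9.0000: 473.758006
  t * PV_t at t = 10.0000: 7461.259727
Macaulay duration D = 10079.596868 / 1296.402231 = 7.775054
Modified duration = D / (1 + y/m) = 7.775054 / (1 + 0.037000) = 7.497641


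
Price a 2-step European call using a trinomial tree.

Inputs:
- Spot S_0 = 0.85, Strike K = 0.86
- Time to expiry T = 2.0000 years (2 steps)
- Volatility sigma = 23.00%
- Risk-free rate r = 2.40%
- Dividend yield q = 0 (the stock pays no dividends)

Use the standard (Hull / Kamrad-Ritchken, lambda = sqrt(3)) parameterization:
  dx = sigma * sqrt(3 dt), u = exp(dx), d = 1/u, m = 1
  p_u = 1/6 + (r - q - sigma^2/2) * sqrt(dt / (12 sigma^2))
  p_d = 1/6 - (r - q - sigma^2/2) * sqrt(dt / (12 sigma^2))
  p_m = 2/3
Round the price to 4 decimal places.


Answer: Price = V(0,0) = 0.1106

Derivation:
dt = T/N = 1.000000; dx = sigma*sqrt(3*dt) = 0.398372
u = exp(dx) = 1.489398; d = 1/u = 0.671412
p_u = 0.163592, p_m = 0.666667, p_d = 0.169742
Discount per step: exp(-r*dt) = 0.976286
Stock lattice S(k, j) with j the centered position index:
  k=0: S(0,+0) = 0.8500
  k=1: S(1,-1) = 0.5707; S(1,+0) = 0.8500; S(1,+1) = 1.2660
  k=2: S(2,-2) = 0.3832; S(2,-1) = 0.5707; S(2,+0) = 0.8500; S(2,+1) = 1.2660; S(2,+2) = 1.8856
Terminal payoffs V(N, j) = max(S_T - K, 0):
  V(2,-2) = 0.000000; V(2,-1) = 0.000000; V(2,+0) = 0.000000; V(2,+1) = 0.405988; V(2,+2) = 1.025559
Backward induction: V(k, j) = exp(-r*dt) * [p_u * V(k+1, j+1) + p_m * V(k+1, j) + p_d * V(k+1, j-1)]
  V(1,-1) = exp(-r*dt) * [p_u*0.000000 + p_m*0.000000 + p_d*0.000000] = 0.000000
  V(1,+0) = exp(-r*dt) * [p_u*0.405988 + p_m*0.000000 + p_d*0.000000] = 0.064841
  V(1,+1) = exp(-r*dt) * [p_u*1.025559 + p_m*0.405988 + p_d*0.000000] = 0.428034
  V(0,+0) = exp(-r*dt) * [p_u*0.428034 + p_m*0.064841 + p_d*0.000000] = 0.110565


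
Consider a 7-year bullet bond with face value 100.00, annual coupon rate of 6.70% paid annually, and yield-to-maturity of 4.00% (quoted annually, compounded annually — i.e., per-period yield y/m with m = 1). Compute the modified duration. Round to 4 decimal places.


Answer: Modified duration = 5.6804

Derivation:
Coupon per period c = face * coupon_rate / m = 6.700000
Periods per year m = 1; per-period yield y/m = 0.040000
Number of cashflows N = 7
Cashflows (t years, CF_t, discount factor 1/(1+y/m)^(m*t), PV):
  t = 1.0000: CF_t = 6.700000, DF = 0.961538, PV = 6.442308
  t = 2.0000: CF_t = 6.700000, DF = 0.924556, PV = 6.194527
  t = 3.0000: CF_t = 6.700000, DF = 0.888996, PV = 5.956276
  t = 4.0000: CF_t = 6.700000, DF = 0.854804, PV = 5.727188
  t = 5.0000: CF_t = 6.700000, DF = 0.821927, PV = 5.506912
  t = 6.0000: CF_t = 6.700000, DF = 0.790315, PV = 5.295107
  t = 7.0000: CF_t = 106.700000, DF = 0.759918, PV = 81.083231
Price P = sum_t PV_t = 116.205548
First compute Macaulay numerator sum_t t * PV_t:
  t * PV_t at t = 1.0000: 6.442308
  t * PV_t at t = 2.0000: 12.389053
  t * PV_t at t = 3.0000: 17.868827
  t * PV_t at t = 4.0000: 22.908752
  t * PV_t at t = 5.0000: 27.534558
  t * PV_t at t = 6.0000: 31.770644
  t * PV_t at t = 7.0000: 567.582615
Macaulay duration D = 686.496757 / 116.205548 = 5.907607
Modified duration = D / (1 + y/m) = 5.907607 / (1 + 0.040000) = 5.680392


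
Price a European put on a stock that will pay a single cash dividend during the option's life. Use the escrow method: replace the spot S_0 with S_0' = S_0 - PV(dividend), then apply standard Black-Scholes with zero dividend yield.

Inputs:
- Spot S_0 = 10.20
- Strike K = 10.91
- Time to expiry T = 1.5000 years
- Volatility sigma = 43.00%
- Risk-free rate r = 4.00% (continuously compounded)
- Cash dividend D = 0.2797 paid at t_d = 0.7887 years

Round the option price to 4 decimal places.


PV(D) = D * exp(-r * t_d) = 0.2797 * 0.96894445 = 0.27101376
S_0' = S_0 - PV(D) = 10.2000 - 0.27101376 = 9.92898624
d1 = (ln(S_0'/K) + (r + sigma^2/2)*T) / (sigma*sqrt(T)) = 0.19833952
d2 = d1 - sigma*sqrt(T) = -0.32830078
exp(-rT) = 0.94176453
N(-d1) = 0.42138972; N(-d2) = 0.62865787
P = K * exp(-rT) * N(-d2) - S_0' * N(-d1) = 10.9100 * 0.94176453 * 0.62865787 - 9.92898624 * 0.42138972 = 2.2753

Answer: Price = 2.2753


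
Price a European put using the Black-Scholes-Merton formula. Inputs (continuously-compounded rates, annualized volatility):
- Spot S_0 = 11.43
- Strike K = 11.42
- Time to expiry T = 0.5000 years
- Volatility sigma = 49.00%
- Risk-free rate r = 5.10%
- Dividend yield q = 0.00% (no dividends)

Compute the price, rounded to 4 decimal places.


d1 = (ln(S/K) + (r - q + 0.5*sigma^2) * T) / (sigma * sqrt(T)) = 0.24936416
d2 = d1 - sigma * sqrt(T) = -0.09711816
exp(-rT) = 0.97482238; exp(-qT) = 1.00000000
P = K * exp(-rT) * N(-d2) - S_0 * exp(-qT) * N(-d1)
N(-d1) = 0.40153955; N(-d2) = 0.53868372
P = 11.4200 * 0.97482238 * 0.53868372 - 11.4300 * 1.00000000 * 0.40153955 = 1.4073

Answer: Price = 1.4073


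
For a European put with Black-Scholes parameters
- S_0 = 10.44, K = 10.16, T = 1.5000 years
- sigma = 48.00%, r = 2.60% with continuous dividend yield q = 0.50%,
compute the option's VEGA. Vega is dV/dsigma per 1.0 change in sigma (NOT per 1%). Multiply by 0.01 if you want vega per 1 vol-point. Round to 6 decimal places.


Answer: Vega = 4.685220

Derivation:
d1 = 0.3937659210; d2 = -0.1941116172
phi(d1) = 0.3691824423; exp(-qT) = 0.9925280548; exp(-rT) = 0.9617507091
Vega = S * exp(-qT) * phi(d1) * sqrt(T) = 10.4400 * 0.9925280548 * 0.3691824423 * 1.2247448714 = 4.685220


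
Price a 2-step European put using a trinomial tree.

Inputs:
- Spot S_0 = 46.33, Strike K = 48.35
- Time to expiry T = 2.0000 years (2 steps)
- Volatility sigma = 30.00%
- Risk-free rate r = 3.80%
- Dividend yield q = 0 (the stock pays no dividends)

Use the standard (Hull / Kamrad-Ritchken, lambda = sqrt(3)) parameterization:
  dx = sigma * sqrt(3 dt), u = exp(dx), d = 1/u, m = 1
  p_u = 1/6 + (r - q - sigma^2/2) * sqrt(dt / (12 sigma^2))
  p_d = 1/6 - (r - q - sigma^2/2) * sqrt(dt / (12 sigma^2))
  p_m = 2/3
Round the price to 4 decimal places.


dt = T/N = 1.000000; dx = sigma*sqrt(3*dt) = 0.519615
u = exp(dx) = 1.681381; d = 1/u = 0.594749
p_u = 0.159931, p_m = 0.666667, p_d = 0.173402
Discount per step: exp(-r*dt) = 0.962713
Stock lattice S(k, j) with j the centered position index:
  k=0: S(0,+0) = 46.3300
  k=1: S(1,-1) = 27.5547; S(1,+0) = 46.3300; S(1,+1) = 77.8984
  k=2: S(2,-2) = 16.3882; S(2,-1) = 27.5547; S(2,+0) = 46.3300; S(2,+1) = 77.8984; S(2,+2) = 130.9768
Terminal payoffs V(N, j) = max(K - S_T, 0):
  V(2,-2) = 31.961838; V(2,-1) = 20.795263; V(2,+0) = 2.020000; V(2,+1) = 0.000000; V(2,+2) = 0.000000
Backward induction: V(k, j) = exp(-r*dt) * [p_u * V(k+1, j+1) + p_m * V(k+1, j) + p_d * V(k+1, j-1)]
  V(1,-1) = exp(-r*dt) * [p_u*2.020000 + p_m*20.795263 + p_d*31.961838] = 18.993199
  V(1,+0) = exp(-r*dt) * [p_u*0.000000 + p_m*2.020000 + p_d*20.795263] = 4.767947
  V(1,+1) = exp(-r*dt) * [p_u*0.000000 + p_m*0.000000 + p_d*2.020000] = 0.337212
  V(0,+0) = exp(-r*dt) * [p_u*0.337212 + p_m*4.767947 + p_d*18.993199] = 6.282692

Answer: Price = V(0,0) = 6.2827


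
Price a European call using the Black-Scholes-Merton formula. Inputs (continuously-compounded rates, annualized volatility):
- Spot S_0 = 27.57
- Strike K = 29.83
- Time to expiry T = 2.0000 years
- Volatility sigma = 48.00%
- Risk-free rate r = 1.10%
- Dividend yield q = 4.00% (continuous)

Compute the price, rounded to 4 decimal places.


Answer: Price = 5.5335

Derivation:
d1 = (ln(S/K) + (r - q + 0.5*sigma^2) * T) / (sigma * sqrt(T)) = 0.13790590
d2 = d1 - sigma * sqrt(T) = -0.54091661
exp(-rT) = 0.97824024; exp(-qT) = 0.92311635
C = S_0 * exp(-qT) * N(d1) - K * exp(-rT) * N(d2)
N(d1) = 0.55484260; N(d2) = 0.29428253
C = 27.5700 * 0.92311635 * 0.55484260 - 29.8300 * 0.97824024 * 0.29428253 = 5.5335


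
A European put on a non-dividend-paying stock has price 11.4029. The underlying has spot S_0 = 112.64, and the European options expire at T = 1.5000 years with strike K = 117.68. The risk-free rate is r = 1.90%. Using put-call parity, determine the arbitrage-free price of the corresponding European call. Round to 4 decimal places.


Answer: Call price = 9.6694

Derivation:
Put-call parity: C - P = S_0 * exp(-qT) - K * exp(-rT).
S_0 * exp(-qT) = 112.6400 * 1.00000000 = 112.64000000
K * exp(-rT) = 117.6800 * 0.97190229 = 114.37346198
C = P + S*exp(-qT) - K*exp(-rT)
C = 11.4029 + 112.64000000 - 114.37346198 = 9.6694


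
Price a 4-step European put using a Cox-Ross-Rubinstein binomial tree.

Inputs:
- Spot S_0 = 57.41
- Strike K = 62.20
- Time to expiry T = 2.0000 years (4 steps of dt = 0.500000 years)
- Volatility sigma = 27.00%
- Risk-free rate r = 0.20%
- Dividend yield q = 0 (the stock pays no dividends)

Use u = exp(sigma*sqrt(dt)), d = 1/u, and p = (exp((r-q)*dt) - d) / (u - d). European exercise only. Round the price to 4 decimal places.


Answer: Price = V(0,0) = 11.6270

Derivation:
dt = T/N = 0.500000
u = exp(sigma*sqrt(dt)) = 1.210361; d = 1/u = 0.826200
p = (exp((r-q)*dt) - d) / (u - d) = 0.455019
Discount per step: exp(-r*dt) = 0.999000
Stock lattice S(k, i) with i counting down-moves:
  k=0: S(0,0) = 57.4100
  k=1: S(1,0) = 69.4868; S(1,1) = 47.4321
  k=2: S(2,0) = 84.1042; S(2,1) = 57.4100; S(2,2) = 39.1884
  k=3: S(3,0) = 101.7964; S(3,1) = 69.4868; S(3,2) = 47.4321; S(3,3) = 32.3774
  k=4: S(4,0) = 123.2104; S(4,1) = 84.1042; S(4,2) = 57.4100; S(4,3) = 39.1884; S(4,4) = 26.7502
Terminal payoffs V(N, i) = max(K - S_T, 0):
  V(4,0) = 0.000000; V(4,1) = 0.000000; V(4,2) = 4.790000; V(4,3) = 23.011598; V(4,4) = 35.449767
Backward induction: V(k, i) = exp(-r*dt) * [p * V(k+1, i) + (1-p) * V(k+1, i+1)].
  V(3,0) = exp(-r*dt) * [p*0.000000 + (1-p)*0.000000] = 0.000000
  V(3,1) = exp(-r*dt) * [p*0.000000 + (1-p)*4.790000] = 2.607849
  V(3,2) = exp(-r*dt) * [p*4.790000 + (1-p)*23.011598] = 14.705709
  V(3,3) = exp(-r*dt) * [p*23.011598 + (1-p)*35.449767] = 29.760387
  V(2,0) = exp(-r*dt) * [p*0.000000 + (1-p)*2.607849] = 1.419807
  V(2,1) = exp(-r*dt) * [p*2.607849 + (1-p)*14.705709] = 9.191755
  V(2,2) = exp(-r*dt) * [p*14.705709 + (1-p)*29.760387] = 22.887322
  V(1,0) = exp(-r*dt) * [p*1.419807 + (1-p)*9.191755] = 5.649718
  V(1,1) = exp(-r*dt) * [p*9.191755 + (1-p)*22.887322] = 16.638930
  V(0,0) = exp(-r*dt) * [p*5.649718 + (1-p)*16.638930] = 11.626996


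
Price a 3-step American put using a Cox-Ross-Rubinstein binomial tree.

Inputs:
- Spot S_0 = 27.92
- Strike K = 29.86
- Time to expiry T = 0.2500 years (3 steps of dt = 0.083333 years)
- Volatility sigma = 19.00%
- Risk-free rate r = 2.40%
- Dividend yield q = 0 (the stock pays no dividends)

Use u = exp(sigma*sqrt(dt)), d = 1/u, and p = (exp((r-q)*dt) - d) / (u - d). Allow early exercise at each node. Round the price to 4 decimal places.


dt = T/N = 0.083333
u = exp(sigma*sqrt(dt)) = 1.056380; d = 1/u = 0.946629
p = (exp((r-q)*dt) - d) / (u - d) = 0.504533
Discount per step: exp(-r*dt) = 0.998002
Stock lattice S(k, i) with i counting down-moves:
  k=0: S(0,0) = 27.9200
  k=1: S(1,0) = 29.4941; S(1,1) = 26.4299
  k=2: S(2,0) = 31.1570; S(2,1) = 27.9200; S(2,2) = 25.0193
  k=3: S(3,0) = 32.9137; S(3,1) = 29.4941; S(3,2) = 26.4299; S(3,3) = 23.6840
Terminal payoffs V(N, i) = max(K - S_T, 0):
  V(3,0) = 0.000000; V(3,1) = 0.365861; V(3,2) = 3.430125; V(3,3) = 6.176030
Backward induction: V(k, i) = exp(-r*dt) * [p * V(k+1, i) + (1-p) * V(k+1, i+1)]; then take max(V_cont, immediate exercise) for American.
  V(2,0) = exp(-r*dt) * [p*0.000000 + (1-p)*0.365861] = 0.180910; exercise = 0.000000; V(2,0) = max -> 0.180910
  V(2,1) = exp(-r*dt) * [p*0.365861 + (1-p)*3.430125] = 1.880340; exercise = 1.940000; V(2,1) = max -> 1.940000
  V(2,2) = exp(-r*dt) * [p*3.430125 + (1-p)*6.176030] = 4.781060; exercise = 4.840720; V(2,2) = max -> 4.840720
  V(1,0) = exp(-r*dt) * [p*0.180910 + (1-p)*1.940000] = 1.050379; exercise = 0.365861; V(1,0) = max -> 1.050379
  V(1,1) = exp(-r*dt) * [p*1.940000 + (1-p)*4.840720] = 3.370465; exercise = 3.430125; V(1,1) = max -> 3.430125
  V(0,0) = exp(-r*dt) * [p*1.050379 + (1-p)*3.430125] = 2.225011; exercise = 1.940000; V(0,0) = max -> 2.225011

Answer: Price = V(0,0) = 2.2250
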